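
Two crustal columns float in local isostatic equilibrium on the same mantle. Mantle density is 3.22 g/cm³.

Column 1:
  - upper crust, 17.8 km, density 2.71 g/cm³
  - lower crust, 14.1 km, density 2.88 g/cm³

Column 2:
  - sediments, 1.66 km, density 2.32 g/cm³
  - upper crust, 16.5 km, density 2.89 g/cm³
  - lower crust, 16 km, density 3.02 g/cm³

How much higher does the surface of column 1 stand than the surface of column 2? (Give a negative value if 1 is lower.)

1.16 km

For any compensation level in the mantle, the mantle terms cancel and isostasy reduces to e = (Σt_1 − Σt_2) − (Σ(ρt)_1 − Σ(ρt)_2) / ρ_m.
Σt_1 = 31.9 km; Σt_2 = 34.16 km; Σ(ρt)_1 = 88.846; Σ(ρt)_2 = 99.8562 (in km·g/cm³).
e = (31.9 − 34.16) − (88.846 − 99.8562) / 3.22 = 1.16 km.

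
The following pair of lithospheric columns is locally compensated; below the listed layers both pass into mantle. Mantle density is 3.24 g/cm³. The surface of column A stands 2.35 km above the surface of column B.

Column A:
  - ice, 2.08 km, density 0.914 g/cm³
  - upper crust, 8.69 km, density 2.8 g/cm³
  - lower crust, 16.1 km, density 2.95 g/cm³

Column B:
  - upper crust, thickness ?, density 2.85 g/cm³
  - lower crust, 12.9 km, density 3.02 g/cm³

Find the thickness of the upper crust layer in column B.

Take the compensation level at the base of the deeper column (depth z_c below the surface of column A) and equate Σ ρ_i t_i down to z_c; mantle fills any gap and the z_c terms cancel.
Column A: 2.08×0.914 + 8.69×2.8 + 16.1×2.95 + (z_c − 26.87)×3.24
Column B: 2.35×0 + x×2.85 + 12.9×3.02 + (z_c − 2.35 − 12.9 − x)×3.24
The z_c×3.24 term appears on both sides and cancels. Collect the known terms of each column as K = Σ(ρt)_known − 3.24 × (depth of known layers): K_A = 73.72812 − 3.24×26.87 = −13.33068; K_B = 38.958 − 3.24×(2.35 + 12.9) = −10.452.
Balance: K_A = K_B − x×(3.24 − 2.85), so x = (K_B − K_A)/(3.24 − 2.85) = 2.87868/0.39 = 7.38 km.

7.38 km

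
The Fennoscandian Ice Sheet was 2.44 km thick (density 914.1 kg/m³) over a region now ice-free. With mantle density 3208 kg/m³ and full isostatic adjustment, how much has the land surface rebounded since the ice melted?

0.695 km

Removing the load lets mantle flow back in; uplift u satisfies ρ_ice t = ρ_m u.
u = t ρ_ice/ρ_m = 2.44 km × 914.1/3208 = 0.695 km.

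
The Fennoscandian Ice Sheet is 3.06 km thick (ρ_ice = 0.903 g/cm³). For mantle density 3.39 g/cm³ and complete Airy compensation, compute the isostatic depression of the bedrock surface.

0.815 km

By Archimedes' principle applied to the lithosphere: the ice load ρ_ice t is balanced by mantle displaced below, ρ_m s.
s = t ρ_ice / ρ_m = 3.06 km × 0.903/3.39 = 0.815 km.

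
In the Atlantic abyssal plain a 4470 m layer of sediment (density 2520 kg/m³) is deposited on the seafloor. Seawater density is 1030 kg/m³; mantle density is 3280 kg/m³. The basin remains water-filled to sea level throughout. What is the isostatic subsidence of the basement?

2960 m

Submarine loading: the sediment displaces seawater, and the subsidence is in turn flooded, so s (ρ_m − ρ_w) = t (ρ_sed − ρ_w).
s = 4470 m × (2520 − 1030) / (3280 − 1030) = 2960 m.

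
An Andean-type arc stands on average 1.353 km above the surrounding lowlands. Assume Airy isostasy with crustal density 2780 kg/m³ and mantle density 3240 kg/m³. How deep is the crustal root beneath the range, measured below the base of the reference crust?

8.18 km

Equating mass per unit area of the two columns: the weight of the topography is balanced by the buoyancy of the root, ρ_c h = (ρ_m − ρ_c) r.
r = h · ρ_c / (ρ_m − ρ_c) = 1.353 km × 2780 / (3240 − 2780) = 8.18 km.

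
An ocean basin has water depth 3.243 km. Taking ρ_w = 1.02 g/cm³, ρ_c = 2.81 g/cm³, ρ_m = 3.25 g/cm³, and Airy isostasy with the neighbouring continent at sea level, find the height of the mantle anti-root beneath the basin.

Isostatic balance requires: replacing crust with seawater at the top is compensated by replacing crust with mantle at the base: d (ρ_c − ρ_w) = a (ρ_m − ρ_c).
a = d (ρ_c − ρ_w)/(ρ_m − ρ_c) = 3.243 km × 1.79/0.44 = 13.2 km.

13.2 km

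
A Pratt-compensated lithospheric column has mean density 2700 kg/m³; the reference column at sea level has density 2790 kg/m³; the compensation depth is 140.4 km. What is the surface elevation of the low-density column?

ρ_ref D = ρ (D + h) → h = D (ρ_ref − ρ)/ρ.
h = 140.4 km × (2790 − 2700)/2700 = 4.68 km.

4.68 km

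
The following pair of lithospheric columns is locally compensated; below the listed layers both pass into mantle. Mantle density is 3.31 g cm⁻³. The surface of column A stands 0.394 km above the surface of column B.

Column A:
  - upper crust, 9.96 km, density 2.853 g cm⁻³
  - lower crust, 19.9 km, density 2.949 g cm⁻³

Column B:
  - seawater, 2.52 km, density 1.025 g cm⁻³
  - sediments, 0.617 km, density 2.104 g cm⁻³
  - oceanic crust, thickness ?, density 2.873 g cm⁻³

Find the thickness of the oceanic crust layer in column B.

8.99 km

Take the compensation level at the base of the deeper column (depth z_c below the surface of column A) and equate Σ ρ_i t_i down to z_c; mantle fills any gap and the z_c terms cancel.
Column A: 9.96×2.853 + 19.9×2.949 + (z_c − 29.86)×3.31
Column B: 0.394×0 + 2.52×1.025 + 0.617×2.104 + x×2.873 + (z_c − 0.394 − 3.137 − x)×3.31
The z_c×3.31 term appears on both sides and cancels. Collect the known terms of each column as K = Σ(ρt)_known − 3.31 × (depth of known layers): K_A = 87.10098 − 3.31×29.86 = −11.73562; K_B = 3.881168 − 3.31×(0.394 + 3.137) = −7.806442.
Balance: K_A = K_B − x×(3.31 − 2.873), so x = (K_B − K_A)/(3.31 − 2.873) = 3.92918/0.437 = 8.99 km.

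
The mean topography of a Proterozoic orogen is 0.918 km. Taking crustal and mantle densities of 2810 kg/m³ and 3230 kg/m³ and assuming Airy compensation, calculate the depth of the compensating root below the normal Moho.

6.14 km

Equating mass per unit area of the two columns: the weight of the topography is balanced by the buoyancy of the root, ρ_c h = (ρ_m − ρ_c) r.
r = h · ρ_c / (ρ_m − ρ_c) = 0.918 km × 2810 / (3230 − 2810) = 6.14 km.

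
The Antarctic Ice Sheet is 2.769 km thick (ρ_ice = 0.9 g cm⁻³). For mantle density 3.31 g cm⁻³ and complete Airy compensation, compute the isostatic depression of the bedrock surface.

0.753 km

By Archimedes' principle applied to the lithosphere: the ice load ρ_ice t is balanced by mantle displaced below, ρ_m s.
s = t ρ_ice / ρ_m = 2.769 km × 0.9/3.31 = 0.753 km.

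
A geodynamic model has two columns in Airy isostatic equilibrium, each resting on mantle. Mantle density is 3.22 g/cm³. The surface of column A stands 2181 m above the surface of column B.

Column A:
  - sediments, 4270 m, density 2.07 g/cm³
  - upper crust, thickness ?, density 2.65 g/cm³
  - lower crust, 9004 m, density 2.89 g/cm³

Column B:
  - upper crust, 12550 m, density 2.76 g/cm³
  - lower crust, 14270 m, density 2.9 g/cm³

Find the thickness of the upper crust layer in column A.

16600 m

Take the compensation level at the base of the deeper column (depth z_c below the surface of column A) and equate Σ ρ_i t_i down to z_c; mantle fills any gap and the z_c terms cancel.
Column A: 4270×2.07 + x×2.65 + 9004×2.89 + (z_c − 13274 − x)×3.22
Column B: 2181×0 + 12550×2.76 + 14270×2.9 + (z_c − 2181 − 26820)×3.22
The z_c×3.22 term appears on both sides and cancels. Collect the known terms of each column as K = Σ(ρt)_known − 3.22 × (depth of known layers): K_A = 34860.46 − 3.22×13274 = −7881.82; K_B = 76021 − 3.22×(2181 + 26820) = −17362.22.
Balance: K_A − x×(3.22 − 2.65) = K_B, so x = (K_A − K_B)/(3.22 − 2.65) = 9480.4/0.57 = 16600 m.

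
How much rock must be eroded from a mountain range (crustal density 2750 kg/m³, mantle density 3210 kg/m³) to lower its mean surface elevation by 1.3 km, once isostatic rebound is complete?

Net drop Δ = e − u = e − e ρ_c/ρ_m = e (ρ_m − ρ_c)/ρ_m.
e = Δ ρ_m/(ρ_m − ρ_c) = 1.3 km × 3210/460 = 9.07 km.

9.07 km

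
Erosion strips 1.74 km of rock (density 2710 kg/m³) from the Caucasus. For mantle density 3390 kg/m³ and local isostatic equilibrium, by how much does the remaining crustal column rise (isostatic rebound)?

1.39 km

Unloading: uplift u = e ρ_c/ρ_m = 1.74 km × 2710/3390 = 1.39 km.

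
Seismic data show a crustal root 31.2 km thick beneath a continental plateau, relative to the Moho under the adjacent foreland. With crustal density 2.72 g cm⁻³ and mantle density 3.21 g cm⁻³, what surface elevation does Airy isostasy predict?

5.62 km

By Archimedes' principle applied to the lithosphere: ρ_c h = (ρ_m − ρ_c) r.
h = r (ρ_m − ρ_c) / ρ_c = 31.2 km × (3.21 − 2.72) / 2.72 = 5.62 km.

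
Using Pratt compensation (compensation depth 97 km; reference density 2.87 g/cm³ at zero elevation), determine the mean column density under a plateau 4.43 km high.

2.74 g/cm³

Pratt balance: ρ_ref D = ρ (D + h).
ρ = ρ_ref D/(D + h) = 2.87 × 97 km/(97 km + 4.43 km) = 2.74 g/cm³.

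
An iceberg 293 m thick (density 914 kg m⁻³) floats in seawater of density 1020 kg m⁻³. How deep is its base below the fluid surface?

Draft d = t ρ_obj/ρ_fluid = 293 m × 914/1020 = 263 m.

263 m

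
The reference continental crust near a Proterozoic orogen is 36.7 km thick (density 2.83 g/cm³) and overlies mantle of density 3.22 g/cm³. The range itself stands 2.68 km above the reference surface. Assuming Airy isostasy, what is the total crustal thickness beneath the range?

58.8 km

Root depth r = h ρ_c / (ρ_m − ρ_c) = 2.68 km × 2.83 / 0.39 = 19.45 km.
Total thickness = T + h + r = 36.7 km + 2.68 km + 19.45 km = 58.8 km.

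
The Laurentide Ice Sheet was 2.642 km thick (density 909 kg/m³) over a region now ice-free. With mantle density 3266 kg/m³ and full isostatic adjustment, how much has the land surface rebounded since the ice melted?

Removing the load lets mantle flow back in; uplift u satisfies ρ_ice t = ρ_m u.
u = t ρ_ice/ρ_m = 2.642 km × 909/3266 = 0.735 km.

0.735 km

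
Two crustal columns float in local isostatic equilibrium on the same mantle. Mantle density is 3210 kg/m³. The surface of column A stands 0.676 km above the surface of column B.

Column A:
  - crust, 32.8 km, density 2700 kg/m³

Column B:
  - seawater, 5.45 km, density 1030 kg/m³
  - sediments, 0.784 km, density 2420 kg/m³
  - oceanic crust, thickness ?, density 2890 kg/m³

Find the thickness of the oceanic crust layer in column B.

Take the compensation level at the base of the deeper column (depth z_c below the surface of column A) and equate Σ ρ_i t_i down to z_c; mantle fills any gap and the z_c terms cancel.
Column A: 32.8×2700 + (z_c − 32.8)×3210
Column B: 0.676×0 + 5.45×1030 + 0.784×2420 + x×2890 + (z_c − 0.676 − 6.234 − x)×3210
The z_c×3210 term appears on both sides and cancels. Collect the known terms of each column as K = Σ(ρt)_known − 3210 × (depth of known layers): K_A = 88560 − 3210×32.8 = −16728; K_B = 7510.78 − 3210×(0.676 + 6.234) = −14670.32.
Balance: K_A = K_B − x×(3210 − 2890), so x = (K_B − K_A)/(3210 − 2890) = 2057.68/320 = 6.43 km.

6.43 km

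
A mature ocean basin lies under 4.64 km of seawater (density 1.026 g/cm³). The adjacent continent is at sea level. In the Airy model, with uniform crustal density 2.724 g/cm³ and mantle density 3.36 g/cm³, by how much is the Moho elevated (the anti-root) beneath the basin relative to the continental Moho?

12.4 km

Equating mass per unit area of the two columns: replacing crust with seawater at the top is compensated by replacing crust with mantle at the base: d (ρ_c − ρ_w) = a (ρ_m − ρ_c).
a = d (ρ_c − ρ_w)/(ρ_m − ρ_c) = 4.64 km × 1.698/0.636 = 12.4 km.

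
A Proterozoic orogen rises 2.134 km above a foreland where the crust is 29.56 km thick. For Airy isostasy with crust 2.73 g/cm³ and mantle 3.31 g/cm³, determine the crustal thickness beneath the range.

Root depth r = h ρ_c / (ρ_m − ρ_c) = 2.134 km × 2.73 / 0.58 = 10.04 km.
Total thickness = T + h + r = 29.56 km + 2.134 km + 10.04 km = 41.7 km.

41.7 km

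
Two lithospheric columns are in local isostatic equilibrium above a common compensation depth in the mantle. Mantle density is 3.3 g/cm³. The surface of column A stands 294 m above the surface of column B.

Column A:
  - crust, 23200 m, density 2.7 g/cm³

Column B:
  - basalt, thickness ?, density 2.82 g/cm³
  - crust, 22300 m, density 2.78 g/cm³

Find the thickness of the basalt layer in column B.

Take the compensation level at the base of the deeper column (depth z_c below the surface of column A) and equate Σ ρ_i t_i down to z_c; mantle fills any gap and the z_c terms cancel.
Column A: 23200×2.7 + (z_c − 23200)×3.3
Column B: 294×0 + x×2.82 + 22300×2.78 + (z_c − 294 − 22300 − x)×3.3
The z_c×3.3 term appears on both sides and cancels. Collect the known terms of each column as K = Σ(ρt)_known − 3.3 × (depth of known layers): K_A = 62640 − 3.3×23200 = −13920; K_B = 61994 − 3.3×(294 + 22300) = −12566.2.
Balance: K_A = K_B − x×(3.3 − 2.82), so x = (K_B − K_A)/(3.3 − 2.82) = 1353.8/0.48 = 2820 m.

2820 m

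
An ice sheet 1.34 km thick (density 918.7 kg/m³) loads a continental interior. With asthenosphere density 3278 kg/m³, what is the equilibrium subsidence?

Isostatic balance requires: the ice load ρ_ice t is balanced by mantle displaced below, ρ_m s.
s = t ρ_ice / ρ_m = 1.34 km × 918.7/3278 = 0.376 km.

0.376 km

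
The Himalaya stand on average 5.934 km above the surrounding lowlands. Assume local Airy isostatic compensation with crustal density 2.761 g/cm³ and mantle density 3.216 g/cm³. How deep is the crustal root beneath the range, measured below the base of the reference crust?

36 km

Isostatic balance requires: the weight of the topography is balanced by the buoyancy of the root, ρ_c h = (ρ_m − ρ_c) r.
r = h · ρ_c / (ρ_m − ρ_c) = 5.934 km × 2.761 / (3.216 − 2.761) = 36 km.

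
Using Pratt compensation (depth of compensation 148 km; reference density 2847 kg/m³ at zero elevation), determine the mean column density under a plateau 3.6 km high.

Pratt balance: ρ_ref D = ρ (D + h).
ρ = ρ_ref D/(D + h) = 2847 × 148 km/(148 km + 3.6 km) = 2780 kg/m³.

2780 kg/m³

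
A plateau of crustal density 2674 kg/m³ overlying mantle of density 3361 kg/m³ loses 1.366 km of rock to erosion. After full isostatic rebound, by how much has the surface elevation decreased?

Rebound u = e ρ_c/ρ_m = 1.366 km × 2674/3361 = 1.087 km.
Net surface drop = e − u = 1.366 km − 1.087 km = e (ρ_m − ρ_c)/ρ_m = 0.279 km.

0.279 km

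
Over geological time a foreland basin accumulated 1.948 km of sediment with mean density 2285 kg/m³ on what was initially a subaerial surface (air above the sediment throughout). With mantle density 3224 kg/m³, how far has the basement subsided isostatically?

Subaerial load: s = t ρ_sed / ρ_m = 1.948 km × 2285/3224 = 1.38 km.

1.38 km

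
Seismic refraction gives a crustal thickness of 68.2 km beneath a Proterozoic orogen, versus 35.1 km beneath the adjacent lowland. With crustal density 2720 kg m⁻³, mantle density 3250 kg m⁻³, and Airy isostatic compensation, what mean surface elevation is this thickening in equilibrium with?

5.4 km

Excess crust Δ = 68.2 km − 35.1 km = 33.1 km, split between elevation h and root r with h + r = Δ.
Airy balance ρ_c h = (ρ_m − ρ_c) r gives r = h ρ_c/(ρ_m − ρ_c), so h (1 + ρ_c/(ρ_m − ρ_c)) = Δ, i.e. h = Δ (ρ_m − ρ_c)/ρ_m.
h = 33.1 km × 530/3250 = 5.4 km.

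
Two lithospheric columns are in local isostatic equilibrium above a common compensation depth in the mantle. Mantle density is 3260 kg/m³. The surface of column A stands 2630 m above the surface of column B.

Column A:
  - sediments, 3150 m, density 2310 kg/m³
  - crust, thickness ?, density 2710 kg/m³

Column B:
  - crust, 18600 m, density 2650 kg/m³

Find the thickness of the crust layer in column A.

30800 m

Take the compensation level at the base of the deeper column (depth z_c below the surface of column A) and equate Σ ρ_i t_i down to z_c; mantle fills any gap and the z_c terms cancel.
Column A: 3150×2310 + x×2710 + (z_c − 3150 − x)×3260
Column B: 2630×0 + 18600×2650 + (z_c − 2630 − 18600)×3260
The z_c×3260 term appears on both sides and cancels. Collect the known terms of each column as K = Σ(ρt)_known − 3260 × (depth of known layers): K_A = 7276500 − 3260×3150 = −2992500; K_B = 49290000 − 3260×(2630 + 18600) = −19919800.
Balance: K_A − x×(3260 − 2710) = K_B, so x = (K_A − K_B)/(3260 − 2710) = 16927300/550 = 30800 m.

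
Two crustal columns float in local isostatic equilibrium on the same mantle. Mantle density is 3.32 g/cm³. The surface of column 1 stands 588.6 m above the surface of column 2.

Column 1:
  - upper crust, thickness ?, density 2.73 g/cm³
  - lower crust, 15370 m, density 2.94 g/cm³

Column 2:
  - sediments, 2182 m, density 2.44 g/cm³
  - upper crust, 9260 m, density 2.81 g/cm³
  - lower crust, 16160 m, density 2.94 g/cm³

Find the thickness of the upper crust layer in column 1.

15100 m

Take the compensation level at the base of the deeper column (depth z_c below the surface of column 1) and equate Σ ρ_i t_i down to z_c; mantle fills any gap and the z_c terms cancel.
Column 1: x×2.73 + 15370×2.94 + (z_c − 15370 − x)×3.32
Column 2: 588.6×0 + 2182×2.44 + 9260×2.81 + 16160×2.94 + (z_c − 588.6 − 27602)×3.32
The z_c×3.32 term appears on both sides and cancels. Collect the known terms of each column as K = Σ(ρt)_known − 3.32 × (depth of known layers): K_1 = 45187.8 − 3.32×15370 = −5840.6; K_2 = 78855.08 − 3.32×(588.6 + 27602) = −14737.712.
Balance: K_1 − x×(3.32 − 2.73) = K_2, so x = (K_1 − K_2)/(3.32 − 2.73) = 8897.11/0.59 = 15100 m.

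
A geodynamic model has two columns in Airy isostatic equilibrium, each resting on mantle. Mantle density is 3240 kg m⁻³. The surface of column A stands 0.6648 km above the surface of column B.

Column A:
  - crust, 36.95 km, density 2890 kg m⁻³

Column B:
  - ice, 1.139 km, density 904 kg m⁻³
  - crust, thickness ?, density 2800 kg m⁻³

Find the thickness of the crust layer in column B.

18.4 km

Take the compensation level at the base of the deeper column (depth z_c below the surface of column A) and equate Σ ρ_i t_i down to z_c; mantle fills any gap and the z_c terms cancel.
Column A: 36.95×2890 + (z_c − 36.95)×3240
Column B: 0.6648×0 + 1.139×904 + x×2800 + (z_c − 0.6648 − 1.139 − x)×3240
The z_c×3240 term appears on both sides and cancels. Collect the known terms of each column as K = Σ(ρt)_known − 3240 × (depth of known layers): K_A = 106785.5 − 3240×36.95 = −12932.5; K_B = 1029.656 − 3240×(0.6648 + 1.139) = −4814.656.
Balance: K_A = K_B − x×(3240 − 2800), so x = (K_B − K_A)/(3240 − 2800) = 8117.84/440 = 18.4 km.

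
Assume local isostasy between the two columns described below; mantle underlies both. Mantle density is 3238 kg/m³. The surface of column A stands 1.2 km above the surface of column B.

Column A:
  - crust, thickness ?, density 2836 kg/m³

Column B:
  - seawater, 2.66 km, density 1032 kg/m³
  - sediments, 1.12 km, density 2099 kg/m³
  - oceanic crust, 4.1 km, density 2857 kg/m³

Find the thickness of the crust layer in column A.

Take the compensation level at the base of the deeper column (depth z_c below the surface of column A) and equate Σ ρ_i t_i down to z_c; mantle fills any gap and the z_c terms cancel.
Column A: x×2836 + (z_c − 0 − x)×3238
Column B: 1.2×0 + 2.66×1032 + 1.12×2099 + 4.1×2857 + (z_c − 1.2 − 7.88)×3238
The z_c×3238 term appears on both sides and cancels. Collect the known terms of each column as K = Σ(ρt)_known − 3238 × (depth of known layers): K_A = 0 − 3238×0 = 0; K_B = 16809.7 − 3238×(1.2 + 7.88) = −12591.34.
Balance: K_A − x×(3238 − 2836) = K_B, so x = (K_A − K_B)/(3238 − 2836) = 12591.3/402 = 31.3 km.

31.3 km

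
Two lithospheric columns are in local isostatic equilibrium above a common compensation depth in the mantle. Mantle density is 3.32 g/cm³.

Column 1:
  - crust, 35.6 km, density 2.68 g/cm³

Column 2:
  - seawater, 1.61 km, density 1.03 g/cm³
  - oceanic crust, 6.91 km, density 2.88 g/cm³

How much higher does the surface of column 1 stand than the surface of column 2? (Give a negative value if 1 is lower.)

4.84 km

For any compensation level in the mantle, the mantle terms cancel and isostasy reduces to e = (Σt_1 − Σt_2) − (Σ(ρt)_1 − Σ(ρt)_2) / ρ_m.
Σt_1 = 35.6 km; Σt_2 = 8.52 km; Σ(ρt)_1 = 95.408; Σ(ρt)_2 = 21.5591 (in km·g/cm³).
e = (35.6 − 8.52) − (95.408 − 21.5591) / 3.32 = 4.84 km.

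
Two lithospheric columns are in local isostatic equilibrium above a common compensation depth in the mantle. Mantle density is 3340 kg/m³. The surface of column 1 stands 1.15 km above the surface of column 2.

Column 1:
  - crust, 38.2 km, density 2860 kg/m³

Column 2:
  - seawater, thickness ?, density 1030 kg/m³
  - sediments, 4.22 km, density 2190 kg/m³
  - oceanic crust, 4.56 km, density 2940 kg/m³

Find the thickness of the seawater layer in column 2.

3.38 km

Take the compensation level at the base of the deeper column (depth z_c below the surface of column 1) and equate Σ ρ_i t_i down to z_c; mantle fills any gap and the z_c terms cancel.
Column 1: 38.2×2860 + (z_c − 38.2)×3340
Column 2: 1.15×0 + x×1030 + 4.22×2190 + 4.56×2940 + (z_c − 1.15 − 8.78 − x)×3340
The z_c×3340 term appears on both sides and cancels. Collect the known terms of each column as K = Σ(ρt)_known − 3340 × (depth of known layers): K_1 = 109252 − 3340×38.2 = −18336; K_2 = 22648.2 − 3340×(1.15 + 8.78) = −10518.
Balance: K_1 = K_2 − x×(3340 − 1030), so x = (K_2 − K_1)/(3340 − 1030) = 7818/2310 = 3.38 km.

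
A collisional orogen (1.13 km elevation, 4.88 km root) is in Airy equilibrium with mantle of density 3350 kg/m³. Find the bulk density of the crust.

2720 kg/m³

ρ_c h = (ρ_m − ρ_c) r → ρ_c (h + r) = ρ_m r → ρ_c = ρ_m r / (h + r).
ρ_c = 3350 × 4.88 km / (1.13 km + 4.88 km) = 2720 kg/m³.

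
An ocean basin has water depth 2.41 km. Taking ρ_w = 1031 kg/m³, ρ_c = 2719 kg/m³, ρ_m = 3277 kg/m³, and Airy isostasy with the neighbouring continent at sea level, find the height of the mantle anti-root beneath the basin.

Isostatic balance requires: replacing crust with seawater at the top is compensated by replacing crust with mantle at the base: d (ρ_c − ρ_w) = a (ρ_m − ρ_c).
a = d (ρ_c − ρ_w)/(ρ_m − ρ_c) = 2.41 km × 1688/558 = 7.29 km.

7.29 km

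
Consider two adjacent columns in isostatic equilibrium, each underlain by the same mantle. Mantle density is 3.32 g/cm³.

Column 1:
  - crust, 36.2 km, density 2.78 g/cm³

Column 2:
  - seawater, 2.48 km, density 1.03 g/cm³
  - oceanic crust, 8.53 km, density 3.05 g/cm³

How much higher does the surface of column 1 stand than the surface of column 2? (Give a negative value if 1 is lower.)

For any compensation level in the mantle, the mantle terms cancel and isostasy reduces to e = (Σt_1 − Σt_2) − (Σ(ρt)_1 − Σ(ρt)_2) / ρ_m.
Σt_1 = 36.2 km; Σt_2 = 11.01 km; Σ(ρt)_1 = 100.636; Σ(ρt)_2 = 28.5709 (in km·g/cm³).
e = (36.2 − 11.01) − (100.636 − 28.5709) / 3.32 = 3.48 km.

3.48 km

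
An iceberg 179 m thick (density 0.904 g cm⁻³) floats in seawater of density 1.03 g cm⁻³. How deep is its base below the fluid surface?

157 m

Draft d = t ρ_obj/ρ_fluid = 179 m × 0.904/1.03 = 157 m.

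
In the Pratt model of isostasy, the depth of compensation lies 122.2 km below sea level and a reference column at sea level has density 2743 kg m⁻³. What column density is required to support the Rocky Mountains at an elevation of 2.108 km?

Pratt balance: ρ_ref D = ρ (D + h).
ρ = ρ_ref D/(D + h) = 2743 × 122.2 km/(122.2 km + 2.108 km) = 2700 kg m⁻³.

2700 kg m⁻³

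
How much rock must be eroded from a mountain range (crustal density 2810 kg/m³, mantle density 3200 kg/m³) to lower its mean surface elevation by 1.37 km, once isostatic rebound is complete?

Net drop Δ = e − u = e − e ρ_c/ρ_m = e (ρ_m − ρ_c)/ρ_m.
e = Δ ρ_m/(ρ_m − ρ_c) = 1.37 km × 3200/390 = 11.2 km.

11.2 km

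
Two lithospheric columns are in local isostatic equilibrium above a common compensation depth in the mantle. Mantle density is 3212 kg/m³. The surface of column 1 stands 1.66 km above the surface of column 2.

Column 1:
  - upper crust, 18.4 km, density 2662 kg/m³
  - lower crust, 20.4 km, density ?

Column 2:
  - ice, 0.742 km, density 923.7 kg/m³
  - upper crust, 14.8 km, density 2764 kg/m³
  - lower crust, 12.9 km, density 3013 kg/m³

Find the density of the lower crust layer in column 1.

Take the compensation level at the base of the deeper column (depth z_c below the surface of column 1) and equate Σ ρ_i t_i down to z_c; mantle fills any gap and the z_c terms cancel.
Column 1: 18.4×2662 + 20.4×ρ + (z_c − 38.8)×3212
Column 2: 1.66×0 + 0.742×923.7 + 14.8×2764 + 12.9×3013 + (z_c − 1.66 − 28.442)×3212
The z_c×3212 term appears on both sides and cancels. Collect the known terms of each column as K = Σ(ρt)_known − 3212 × (depth of known layers): K_1 = 48980.8 − 3212×38.8 = −75644.8; K_2 = 80460.2854 − 3212×(1.66 + 28.442) = −16227.3386.
Balance: K_1 + 20.4×ρ = K_2, so ρ = (K_2 − K_1)/20.4 = 59417.5/20.4 = 2910 kg/m³.

2910 kg/m³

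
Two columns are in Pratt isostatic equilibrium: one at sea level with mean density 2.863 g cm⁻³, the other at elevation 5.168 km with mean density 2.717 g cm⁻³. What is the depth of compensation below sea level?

96.2 km

ρ_ref D = ρ (D + h) → D (ρ_ref − ρ) = ρ h.
D = ρ h/(ρ_ref − ρ) = 2.717 × 5.168 km/(2.863 − 2.717) = 96.2 km.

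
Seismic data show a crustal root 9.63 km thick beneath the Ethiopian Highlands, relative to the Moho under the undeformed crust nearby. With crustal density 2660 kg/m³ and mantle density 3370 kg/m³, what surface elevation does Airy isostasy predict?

In Airy isostatic equilibrium: ρ_c h = (ρ_m − ρ_c) r.
h = r (ρ_m − ρ_c) / ρ_c = 9.63 km × (3370 − 2660) / 2660 = 2.57 km.

2.57 km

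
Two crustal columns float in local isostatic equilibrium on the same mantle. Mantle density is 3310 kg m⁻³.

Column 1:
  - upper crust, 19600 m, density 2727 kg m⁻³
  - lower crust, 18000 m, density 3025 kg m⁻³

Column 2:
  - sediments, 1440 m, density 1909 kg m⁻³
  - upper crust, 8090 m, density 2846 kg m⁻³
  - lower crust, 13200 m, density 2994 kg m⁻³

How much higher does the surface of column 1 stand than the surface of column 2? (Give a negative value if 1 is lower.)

2000 m

For any compensation level in the mantle, the mantle terms cancel and isostasy reduces to e = (Σt_1 − Σt_2) − (Σ(ρt)_1 − Σ(ρt)_2) / ρ_m.
Σt_1 = 37600 m; Σt_2 = 22730 m; Σ(ρt)_1 = 107899200; Σ(ρt)_2 = 65293900 (in m·kg m⁻³).
e = (37600 − 22730) − (107899200 − 65293900) / 3310 = 2000 m.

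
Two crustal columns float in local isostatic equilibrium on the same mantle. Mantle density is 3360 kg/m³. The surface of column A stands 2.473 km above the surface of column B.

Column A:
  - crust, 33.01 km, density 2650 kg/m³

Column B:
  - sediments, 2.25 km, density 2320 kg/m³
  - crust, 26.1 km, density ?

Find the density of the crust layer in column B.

Take the compensation level at the base of the deeper column (depth z_c below the surface of column A) and equate Σ ρ_i t_i down to z_c; mantle fills any gap and the z_c terms cancel.
Column A: 33.01×2650 + (z_c − 33.01)×3360
Column B: 2.473×0 + 2.25×2320 + 26.1×ρ + (z_c − 2.473 − 28.35)×3360
The z_c×3360 term appears on both sides and cancels. Collect the known terms of each column as K = Σ(ρt)_known − 3360 × (depth of known layers): K_A = 87476.5 − 3360×33.01 = −23437.1; K_B = 5220 − 3360×(2.473 + 28.35) = −98345.28.
Balance: K_A = K_B + 26.1×ρ, so ρ = (K_A − K_B)/26.1 = 74908.2/26.1 = 2870 kg/m³.

2870 kg/m³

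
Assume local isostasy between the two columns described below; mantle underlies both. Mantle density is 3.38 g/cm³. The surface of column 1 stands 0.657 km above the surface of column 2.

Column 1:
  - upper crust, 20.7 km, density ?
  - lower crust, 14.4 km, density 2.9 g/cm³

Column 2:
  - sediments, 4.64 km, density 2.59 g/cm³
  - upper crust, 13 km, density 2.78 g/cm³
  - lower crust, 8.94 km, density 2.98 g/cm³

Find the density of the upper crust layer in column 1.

2.88 g/cm³

Take the compensation level at the base of the deeper column (depth z_c below the surface of column 1) and equate Σ ρ_i t_i down to z_c; mantle fills any gap and the z_c terms cancel.
Column 1: 20.7×ρ + 14.4×2.9 + (z_c − 35.1)×3.38
Column 2: 0.657×0 + 4.64×2.59 + 13×2.78 + 8.94×2.98 + (z_c − 0.657 − 26.58)×3.38
The z_c×3.38 term appears on both sides and cancels. Collect the known terms of each column as K = Σ(ρt)_known − 3.38 × (depth of known layers): K_1 = 41.76 − 3.38×35.1 = −76.878; K_2 = 74.7988 − 3.38×(0.657 + 26.58) = −17.26226.
Balance: K_1 + 20.7×ρ = K_2, so ρ = (K_2 − K_1)/20.7 = 59.6157/20.7 = 2.88 g/cm³.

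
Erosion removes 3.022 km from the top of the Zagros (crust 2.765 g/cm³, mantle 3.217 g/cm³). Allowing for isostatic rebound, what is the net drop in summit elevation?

Rebound u = e ρ_c/ρ_m = 3.022 km × 2.765/3.217 = 2.597 km.
Net surface drop = e − u = 3.022 km − 2.597 km = e (ρ_m − ρ_c)/ρ_m = 0.425 km.

0.425 km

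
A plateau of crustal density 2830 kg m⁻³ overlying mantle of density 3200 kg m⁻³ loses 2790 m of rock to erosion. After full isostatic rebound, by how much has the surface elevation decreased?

Rebound u = e ρ_c/ρ_m = 2790 m × 2830/3200 = 2467 m.
Net surface drop = e − u = 2790 m − 2467 m = e (ρ_m − ρ_c)/ρ_m = 323 m.

323 m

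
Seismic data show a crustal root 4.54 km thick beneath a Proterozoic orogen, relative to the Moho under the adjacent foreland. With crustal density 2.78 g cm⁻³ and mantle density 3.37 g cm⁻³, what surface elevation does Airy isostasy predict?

0.964 km

Balancing pressure at the compensation depth: ρ_c h = (ρ_m − ρ_c) r.
h = r (ρ_m − ρ_c) / ρ_c = 4.54 km × (3.37 − 2.78) / 2.78 = 0.964 km.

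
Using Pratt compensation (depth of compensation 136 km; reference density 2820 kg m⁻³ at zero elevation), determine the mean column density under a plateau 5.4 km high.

Pratt balance: ρ_ref D = ρ (D + h).
ρ = ρ_ref D/(D + h) = 2820 × 136 km/(136 km + 5.4 km) = 2710 kg m⁻³.

2710 kg m⁻³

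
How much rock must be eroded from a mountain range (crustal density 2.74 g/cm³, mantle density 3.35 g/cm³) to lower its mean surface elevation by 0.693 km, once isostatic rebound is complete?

Net drop Δ = e − u = e − e ρ_c/ρ_m = e (ρ_m − ρ_c)/ρ_m.
e = Δ ρ_m/(ρ_m − ρ_c) = 0.693 km × 3.35/0.61 = 3.81 km.

3.81 km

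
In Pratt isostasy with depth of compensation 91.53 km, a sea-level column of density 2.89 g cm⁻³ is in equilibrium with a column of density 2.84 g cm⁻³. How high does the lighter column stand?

1.61 km

ρ_ref D = ρ (D + h) → h = D (ρ_ref − ρ)/ρ.
h = 91.53 km × (2.89 − 2.84)/2.84 = 1.61 km.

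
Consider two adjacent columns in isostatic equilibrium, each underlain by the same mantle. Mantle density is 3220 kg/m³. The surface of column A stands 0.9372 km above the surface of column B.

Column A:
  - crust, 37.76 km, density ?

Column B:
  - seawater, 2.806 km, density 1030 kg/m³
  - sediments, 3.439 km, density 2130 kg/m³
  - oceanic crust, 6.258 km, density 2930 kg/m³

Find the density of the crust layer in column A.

Take the compensation level at the base of the deeper column (depth z_c below the surface of column A) and equate Σ ρ_i t_i down to z_c; mantle fills any gap and the z_c terms cancel.
Column A: 37.76×ρ + (z_c − 37.76)×3220
Column B: 0.9372×0 + 2.806×1030 + 3.439×2130 + 6.258×2930 + (z_c − 0.9372 − 12.503)×3220
The z_c×3220 term appears on both sides and cancels. Collect the known terms of each column as K = Σ(ρt)_known − 3220 × (depth of known layers): K_A = 0 − 3220×37.76 = −121587.2; K_B = 28551.19 − 3220×(0.9372 + 12.503) = −14726.254.
Balance: K_A + 37.76×ρ = K_B, so ρ = (K_B − K_A)/37.76 = 106861/37.76 = 2830 kg/m³.

2830 kg/m³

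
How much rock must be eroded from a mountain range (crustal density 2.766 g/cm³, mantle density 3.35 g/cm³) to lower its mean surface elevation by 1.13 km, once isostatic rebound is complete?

Net drop Δ = e − u = e − e ρ_c/ρ_m = e (ρ_m − ρ_c)/ρ_m.
e = Δ ρ_m/(ρ_m − ρ_c) = 1.13 km × 3.35/0.584 = 6.48 km.

6.48 km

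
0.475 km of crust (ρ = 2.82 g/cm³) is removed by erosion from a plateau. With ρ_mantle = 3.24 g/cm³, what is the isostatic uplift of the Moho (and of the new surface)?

0.413 km

Unloading: uplift u = e ρ_c/ρ_m = 0.475 km × 2.82/3.24 = 0.413 km.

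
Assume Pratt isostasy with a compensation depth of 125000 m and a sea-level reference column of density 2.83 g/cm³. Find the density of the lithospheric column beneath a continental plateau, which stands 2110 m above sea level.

Pratt balance: ρ_ref D = ρ (D + h).
ρ = ρ_ref D/(D + h) = 2.83 × 125000 m/(125000 m + 2110 m) = 2.78 g/cm³.

2.78 g/cm³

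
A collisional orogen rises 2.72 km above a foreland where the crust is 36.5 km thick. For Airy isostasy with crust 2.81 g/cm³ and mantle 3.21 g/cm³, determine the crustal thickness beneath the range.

58.3 km

Root depth r = h ρ_c / (ρ_m − ρ_c) = 2.72 km × 2.81 / 0.4 = 19.11 km.
Total thickness = T + h + r = 36.5 km + 2.72 km + 19.11 km = 58.3 km.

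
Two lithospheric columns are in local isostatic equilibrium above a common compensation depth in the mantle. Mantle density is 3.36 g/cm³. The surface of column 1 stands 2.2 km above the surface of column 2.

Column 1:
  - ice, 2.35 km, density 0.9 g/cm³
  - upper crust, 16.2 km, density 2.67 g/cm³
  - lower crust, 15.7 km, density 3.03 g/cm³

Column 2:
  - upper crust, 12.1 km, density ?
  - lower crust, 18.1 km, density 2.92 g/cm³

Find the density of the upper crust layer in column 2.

Take the compensation level at the base of the deeper column (depth z_c below the surface of column 1) and equate Σ ρ_i t_i down to z_c; mantle fills any gap and the z_c terms cancel.
Column 1: 2.35×0.9 + 16.2×2.67 + 15.7×3.03 + (z_c − 34.25)×3.36
Column 2: 2.2×0 + 12.1×ρ + 18.1×2.92 + (z_c − 2.2 − 30.2)×3.36
The z_c×3.36 term appears on both sides and cancels. Collect the known terms of each column as K = Σ(ρt)_known − 3.36 × (depth of known layers): K_1 = 92.94 − 3.36×34.25 = −22.14; K_2 = 52.852 − 3.36×(2.2 + 30.2) = −56.012.
Balance: K_1 = K_2 + 12.1×ρ, so ρ = (K_1 − K_2)/12.1 = 33.872/12.1 = 2.8 g/cm³.

2.8 g/cm³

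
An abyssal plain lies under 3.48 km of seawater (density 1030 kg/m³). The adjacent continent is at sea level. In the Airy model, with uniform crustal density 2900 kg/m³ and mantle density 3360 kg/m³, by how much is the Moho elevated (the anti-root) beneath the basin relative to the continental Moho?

14.1 km

Isostatic balance requires: replacing crust with seawater at the top is compensated by replacing crust with mantle at the base: d (ρ_c − ρ_w) = a (ρ_m − ρ_c).
a = d (ρ_c − ρ_w)/(ρ_m − ρ_c) = 3.48 km × 1870/460 = 14.1 km.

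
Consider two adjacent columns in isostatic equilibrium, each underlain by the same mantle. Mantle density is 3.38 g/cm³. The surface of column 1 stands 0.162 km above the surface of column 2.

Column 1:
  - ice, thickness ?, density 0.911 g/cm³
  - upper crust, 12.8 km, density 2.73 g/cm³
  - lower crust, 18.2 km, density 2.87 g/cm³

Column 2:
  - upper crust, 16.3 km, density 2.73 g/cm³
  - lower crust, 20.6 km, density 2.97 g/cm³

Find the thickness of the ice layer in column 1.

0.805 km

Take the compensation level at the base of the deeper column (depth z_c below the surface of column 1) and equate Σ ρ_i t_i down to z_c; mantle fills any gap and the z_c terms cancel.
Column 1: x×0.911 + 12.8×2.73 + 18.2×2.87 + (z_c − 31 − x)×3.38
Column 2: 0.162×0 + 16.3×2.73 + 20.6×2.97 + (z_c − 0.162 − 36.9)×3.38
The z_c×3.38 term appears on both sides and cancels. Collect the known terms of each column as K = Σ(ρt)_known − 3.38 × (depth of known layers): K_1 = 87.178 − 3.38×31 = −17.602; K_2 = 105.681 − 3.38×(0.162 + 36.9) = −19.58856.
Balance: K_1 − x×(3.38 − 0.911) = K_2, so x = (K_1 − K_2)/(3.38 − 0.911) = 1.98656/2.469 = 0.805 km.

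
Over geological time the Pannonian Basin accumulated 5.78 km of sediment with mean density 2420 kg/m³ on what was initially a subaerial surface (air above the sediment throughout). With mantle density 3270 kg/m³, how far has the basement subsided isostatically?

Subaerial load: s = t ρ_sed / ρ_m = 5.78 km × 2420/3270 = 4.28 km.

4.28 km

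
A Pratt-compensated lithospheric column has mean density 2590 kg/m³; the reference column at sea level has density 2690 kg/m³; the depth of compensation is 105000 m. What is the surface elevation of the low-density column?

4050 m

ρ_ref D = ρ (D + h) → h = D (ρ_ref − ρ)/ρ.
h = 105000 m × (2690 − 2590)/2590 = 4050 m.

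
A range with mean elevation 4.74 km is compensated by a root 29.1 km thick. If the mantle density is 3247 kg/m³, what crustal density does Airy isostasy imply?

ρ_c h = (ρ_m − ρ_c) r → ρ_c (h + r) = ρ_m r → ρ_c = ρ_m r / (h + r).
ρ_c = 3247 × 29.1 km / (4.74 km + 29.1 km) = 2790 kg/m³.

2790 kg/m³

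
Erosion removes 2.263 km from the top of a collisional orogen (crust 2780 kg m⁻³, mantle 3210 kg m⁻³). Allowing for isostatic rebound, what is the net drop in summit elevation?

0.303 km

Rebound u = e ρ_c/ρ_m = 2.263 km × 2780/3210 = 1.96 km.
Net surface drop = e − u = 2.263 km − 1.96 km = e (ρ_m − ρ_c)/ρ_m = 0.303 km.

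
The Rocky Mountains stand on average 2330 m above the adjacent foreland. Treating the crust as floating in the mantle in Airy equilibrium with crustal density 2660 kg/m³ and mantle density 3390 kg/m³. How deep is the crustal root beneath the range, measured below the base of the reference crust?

For local isostatic compensation: the weight of the topography is balanced by the buoyancy of the root, ρ_c h = (ρ_m − ρ_c) r.
r = h · ρ_c / (ρ_m − ρ_c) = 2330 m × 2660 / (3390 − 2660) = 8490 m.

8490 m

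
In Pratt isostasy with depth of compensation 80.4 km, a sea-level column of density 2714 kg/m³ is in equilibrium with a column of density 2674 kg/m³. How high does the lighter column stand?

ρ_ref D = ρ (D + h) → h = D (ρ_ref − ρ)/ρ.
h = 80.4 km × (2714 − 2674)/2674 = 1.2 km.

1.2 km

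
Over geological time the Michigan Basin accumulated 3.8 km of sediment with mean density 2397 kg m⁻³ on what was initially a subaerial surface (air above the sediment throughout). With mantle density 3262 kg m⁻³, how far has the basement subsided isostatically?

Subaerial load: s = t ρ_sed / ρ_m = 3.8 km × 2397/3262 = 2.79 km.

2.79 km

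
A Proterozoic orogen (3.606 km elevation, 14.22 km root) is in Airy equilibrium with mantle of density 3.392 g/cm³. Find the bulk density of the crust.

2.71 g/cm³

ρ_c h = (ρ_m − ρ_c) r → ρ_c (h + r) = ρ_m r → ρ_c = ρ_m r / (h + r).
ρ_c = 3.392 × 14.22 km / (3.606 km + 14.22 km) = 2.71 g/cm³.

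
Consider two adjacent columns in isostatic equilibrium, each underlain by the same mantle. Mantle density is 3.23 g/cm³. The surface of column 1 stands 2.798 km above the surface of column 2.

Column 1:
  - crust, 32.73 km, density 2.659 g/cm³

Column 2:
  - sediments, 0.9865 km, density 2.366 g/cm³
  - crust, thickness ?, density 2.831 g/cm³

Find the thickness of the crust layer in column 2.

Take the compensation level at the base of the deeper column (depth z_c below the surface of column 1) and equate Σ ρ_i t_i down to z_c; mantle fills any gap and the z_c terms cancel.
Column 1: 32.73×2.659 + (z_c − 32.73)×3.23
Column 2: 2.798×0 + 0.9865×2.366 + x×2.831 + (z_c − 2.798 − 0.9865 − x)×3.23
The z_c×3.23 term appears on both sides and cancels. Collect the known terms of each column as K = Σ(ρt)_known − 3.23 × (depth of known layers): K_1 = 87.02907 − 3.23×32.73 = −18.68883; K_2 = 2.334059 − 3.23×(2.798 + 0.9865) = −9.889876.
Balance: K_1 = K_2 − x×(3.23 − 2.831), so x = (K_2 − K_1)/(3.23 − 2.831) = 8.79895/0.399 = 22.1 km.

22.1 km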